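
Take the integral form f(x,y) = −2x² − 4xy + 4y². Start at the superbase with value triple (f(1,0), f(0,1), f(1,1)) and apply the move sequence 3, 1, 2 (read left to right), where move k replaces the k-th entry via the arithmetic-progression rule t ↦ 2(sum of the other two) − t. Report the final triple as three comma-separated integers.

start (-2,4,-2) = (f(1,0),f(0,1),f(1,1))
replace slot 3: 2·((-2)+4) − (-2) = 6 → (-2,4,6)
replace slot 1: 2·(4+6) − (-2) = 22 → (22,4,6)
replace slot 2: 2·(22+6) − 4 = 52 → (22,52,6)

22,52,6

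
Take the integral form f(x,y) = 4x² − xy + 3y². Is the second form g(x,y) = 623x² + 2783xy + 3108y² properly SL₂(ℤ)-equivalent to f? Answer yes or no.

D₁ = -47, D₂ = -47
f: flip: (4,-1,3)→(3,1,4)
f: reduced (well bottom): (3,1,4) with a≤c, −a<b≤a
g: translate: b→291 (≡2783 mod 1246), so (623,2783,3108)→(623,291,34)
g: flip: (623,291,34)→(34,-291,623)
g: translate: b→-19 (≡-291 mod 68), so (34,-291,623)→(34,-19,3)
g: flip: (34,-19,3)→(3,19,34)
g: translate: b→1 (≡19 mod 6), so (3,19,34)→(3,1,4)
g: reduced (well bottom): (3,1,4) with a≤c, −a<b≤a
reduced forms (3, 1, 4) vs (3, 1, 4) ⇒ equivalent

yes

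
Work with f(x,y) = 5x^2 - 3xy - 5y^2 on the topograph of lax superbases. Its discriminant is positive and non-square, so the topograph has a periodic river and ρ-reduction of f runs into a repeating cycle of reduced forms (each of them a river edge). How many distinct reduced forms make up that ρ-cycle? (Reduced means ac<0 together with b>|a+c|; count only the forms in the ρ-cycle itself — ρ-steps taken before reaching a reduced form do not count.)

D = 109, ⌊√D⌋ = 10
descent: ρ → (-5,3,5)  [lands on river]
river: ρ → (5,7,-3)
river: ρ → (-3,5,7)
river: ρ → (7,9,-1)
river: ρ → (-1,9,7)
river: ρ → (7,5,-3)
river: ρ → (-3,7,5)
river: ρ → (5,3,-5)
river: ρ → (-5,7,3)
river: ρ → (3,5,-7)
river: ρ → (-7,9,1)
river: ρ → (1,9,-7)
river: ρ → (-7,5,3)
river: ρ → (3,7,-5)
ρ-cycle length = 14 (tail of 1 descent step not counted)

14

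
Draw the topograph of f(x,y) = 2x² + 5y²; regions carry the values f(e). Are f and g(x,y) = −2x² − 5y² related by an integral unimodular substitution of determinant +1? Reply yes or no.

D₁ = -40, D₂ = -40
f: reduced (well bottom): (2,0,5) with a≤c, −a<b≤a
g is negative-definite; reduce −g:
−g: reduced (well bottom): (2,0,5) with a≤c, −a<b≤a
flip sign back: reduced form of g is (-2,0,-5)
reduced forms (2, 0, 5) vs (-2, 0, -5) ⇒ inequivalent

no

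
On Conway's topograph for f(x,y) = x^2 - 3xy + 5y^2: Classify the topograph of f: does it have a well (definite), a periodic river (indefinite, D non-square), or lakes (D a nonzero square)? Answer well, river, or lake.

D = b²−4ac = (-3)² − 4·1·5 = -11
D < 0 ⇒ definite ⇒ every region one sign ⇒ single well

well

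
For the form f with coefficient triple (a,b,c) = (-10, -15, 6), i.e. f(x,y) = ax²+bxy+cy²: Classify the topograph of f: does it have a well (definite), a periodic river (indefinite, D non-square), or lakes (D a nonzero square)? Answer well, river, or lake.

D = b²−4ac = (-15)² − 4·(-10)·6 = 465
D > 0 non-square ⇒ indefinite ⇒ periodic river

river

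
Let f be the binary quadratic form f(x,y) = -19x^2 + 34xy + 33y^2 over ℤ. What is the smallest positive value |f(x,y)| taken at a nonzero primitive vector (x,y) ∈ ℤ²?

river: ρ → (33,32,-20)
river: ρ → (-20,48,17)
river: ρ → (17,54,-11)
river: ρ → (-11,56,12)
river: ρ → (12,40,-43)
river: ρ → (-43,46,9)
river: ρ → (9,44,-48)
river: ρ → (-48,52,5)
river: ρ → (5,58,-15)
river: ρ → (-15,32,44)
river: ρ → (44,56,-3)
river: ρ → (-3,58,25)
river: ρ → (25,42,-19)
river: ρ → (-19,34,33)
closes: descent 0, river 14
min |a| on river = 3

3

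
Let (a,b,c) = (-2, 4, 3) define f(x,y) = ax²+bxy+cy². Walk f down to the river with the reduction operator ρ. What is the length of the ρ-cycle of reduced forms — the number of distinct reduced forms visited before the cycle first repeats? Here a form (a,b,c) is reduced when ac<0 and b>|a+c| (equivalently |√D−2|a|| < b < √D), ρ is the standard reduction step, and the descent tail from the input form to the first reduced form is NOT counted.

D = 40, ⌊√D⌋ = 6
river: ρ → (3,2,-3)
river: ρ → (-3,4,2)
river: ρ → (2,4,-3)
river: ρ → (-3,2,3)
river: ρ → (3,4,-2)
river: ρ → (-2,4,3)
ρ-cycle length = 6 (tail of 0 descent steps not counted)

6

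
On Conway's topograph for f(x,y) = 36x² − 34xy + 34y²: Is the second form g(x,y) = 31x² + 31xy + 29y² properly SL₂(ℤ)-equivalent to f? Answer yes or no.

D₁ = -3740, D₂ = -2635
discriminants differ ⇒ not SL₂(ℤ)-equivalent

no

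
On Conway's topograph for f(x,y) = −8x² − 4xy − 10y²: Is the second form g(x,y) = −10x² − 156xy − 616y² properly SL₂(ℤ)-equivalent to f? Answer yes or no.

D₁ = -304, D₂ = -304
f is negative-definite; reduce −f:
−f: reduced (well bottom): (8,4,10) with a≤c, −a<b≤a
flip sign back: reduced form of f is (-8,-4,-10)
g is negative-definite; reduce −g:
−g: translate: b→-4 (≡156 mod 20), so (10,156,616)→(10,-4,8)
−g: flip: (10,-4,8)→(8,4,10)
−g: reduced (well bottom): (8,4,10) with a≤c, −a<b≤a
flip sign back: reduced form of g is (-8,-4,-10)
reduced forms (-8, -4, -10) vs (-8, -4, -10) ⇒ equivalent

yes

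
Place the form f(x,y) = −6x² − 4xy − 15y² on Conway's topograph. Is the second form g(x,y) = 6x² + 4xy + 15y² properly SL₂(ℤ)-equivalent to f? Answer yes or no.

D₁ = -344, D₂ = -344
f is negative-definite; reduce −f:
−f: reduced (well bottom): (6,4,15) with a≤c, −a<b≤a
flip sign back: reduced form of f is (-6,-4,-15)
g: reduced (well bottom): (6,4,15) with a≤c, −a<b≤a
reduced forms (-6, -4, -15) vs (6, 4, 15) ⇒ inequivalent

no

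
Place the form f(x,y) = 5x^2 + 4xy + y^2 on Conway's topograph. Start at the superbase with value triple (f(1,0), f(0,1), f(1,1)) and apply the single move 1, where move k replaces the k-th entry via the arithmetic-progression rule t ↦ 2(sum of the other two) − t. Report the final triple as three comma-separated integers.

start (5,1,10) = (f(1,0),f(0,1),f(1,1))
replace slot 1: 2·(1+10) − 5 = 17 → (17,1,10)

17,1,10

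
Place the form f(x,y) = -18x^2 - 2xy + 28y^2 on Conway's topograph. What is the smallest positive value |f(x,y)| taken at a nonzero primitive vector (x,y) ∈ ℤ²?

descent: ρ → (28,2,-18)
descent: ρ → (-18,34,12)  [lands on river]
river: ρ → (12,38,-12)
river: ρ → (-12,34,18)
river: ρ → (18,38,-8)
river: ρ → (-8,42,8)
river: ρ → (8,38,-18)
closes: descent 2, river 6
min |a| on river = 8

8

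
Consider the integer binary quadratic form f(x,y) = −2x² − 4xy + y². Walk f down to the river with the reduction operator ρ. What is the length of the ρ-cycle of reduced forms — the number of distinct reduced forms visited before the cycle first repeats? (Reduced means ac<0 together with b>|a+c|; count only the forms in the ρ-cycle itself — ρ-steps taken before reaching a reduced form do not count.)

D = 24, ⌊√D⌋ = 4
descent: ρ → (1,4,-2)  [lands on river]
river: ρ → (-2,4,1)
ρ-cycle length = 2 (tail of 1 descent step not counted)

2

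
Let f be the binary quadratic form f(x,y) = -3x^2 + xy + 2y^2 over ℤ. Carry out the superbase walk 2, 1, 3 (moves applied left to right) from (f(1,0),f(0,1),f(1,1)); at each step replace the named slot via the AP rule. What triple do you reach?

start (-3,2,0) = (f(1,0),f(0,1),f(1,1))
replace slot 2: 2·((-3)+0) − 2 = -8 → (-3,-8,0)
replace slot 1: 2·((-8)+0) − (-3) = -13 → (-13,-8,0)
replace slot 3: 2·((-13)+(-8)) − 0 = -42 → (-13,-8,-42)

-13,-8,-42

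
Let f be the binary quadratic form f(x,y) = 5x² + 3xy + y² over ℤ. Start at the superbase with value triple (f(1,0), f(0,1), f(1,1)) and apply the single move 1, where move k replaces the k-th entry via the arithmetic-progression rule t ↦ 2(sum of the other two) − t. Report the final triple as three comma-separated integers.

start (5,1,9) = (f(1,0),f(0,1),f(1,1))
replace slot 1: 2·(1+9) − 5 = 15 → (15,1,9)

15,1,9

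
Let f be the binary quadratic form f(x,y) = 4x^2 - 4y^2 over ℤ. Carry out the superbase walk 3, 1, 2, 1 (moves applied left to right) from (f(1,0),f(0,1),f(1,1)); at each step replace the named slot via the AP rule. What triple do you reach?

start (4,-4,0) = (f(1,0),f(0,1),f(1,1))
replace slot 3: 2·(4+(-4)) − 0 = 0 → (4,-4,0)
replace slot 1: 2·((-4)+0) − 4 = -12 → (-12,-4,0)
replace slot 2: 2·((-12)+0) − (-4) = -20 → (-12,-20,0)
replace slot 1: 2·((-20)+0) − (-12) = -28 → (-28,-20,0)

-28,-20,0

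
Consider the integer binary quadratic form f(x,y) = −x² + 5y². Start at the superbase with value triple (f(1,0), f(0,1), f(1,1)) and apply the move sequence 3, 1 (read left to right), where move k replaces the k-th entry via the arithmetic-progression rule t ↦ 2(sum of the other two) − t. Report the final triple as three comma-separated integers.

start (-1,5,4) = (f(1,0),f(0,1),f(1,1))
replace slot 3: 2·((-1)+5) − 4 = 4 → (-1,5,4)
replace slot 1: 2·(5+4) − (-1) = 19 → (19,5,4)

19,5,4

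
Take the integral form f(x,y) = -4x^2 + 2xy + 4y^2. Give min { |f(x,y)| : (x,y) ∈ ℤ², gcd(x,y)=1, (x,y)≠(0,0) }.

river: ρ → (4,6,-2)
river: ρ → (-2,6,4)
river: ρ → (4,2,-4)
river: ρ → (-4,6,2)
river: ρ → (2,6,-4)
river: ρ → (-4,2,4)
closes: descent 0, river 6
min |a| on river = 2

2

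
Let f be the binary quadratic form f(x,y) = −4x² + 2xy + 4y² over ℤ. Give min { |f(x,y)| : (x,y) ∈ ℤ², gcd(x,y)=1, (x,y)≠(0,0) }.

river: ρ → (4,6,-2)
river: ρ → (-2,6,4)
river: ρ → (4,2,-4)
river: ρ → (-4,6,2)
river: ρ → (2,6,-4)
river: ρ → (-4,2,4)
closes: descent 0, river 6
min |a| on river = 2

2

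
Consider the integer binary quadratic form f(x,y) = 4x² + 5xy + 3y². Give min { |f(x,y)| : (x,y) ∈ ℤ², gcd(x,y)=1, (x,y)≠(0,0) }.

translate: b→-3 (≡5 mod 8), so (4,5,3)→(4,-3,2)
flip: (4,-3,2)→(2,3,4)
translate: b→-1 (≡3 mod 4), so (2,3,4)→(2,-1,3)
reduced (well bottom): (2,-1,3) with a≤c, −a<b≤a
well minimum = a = 2

2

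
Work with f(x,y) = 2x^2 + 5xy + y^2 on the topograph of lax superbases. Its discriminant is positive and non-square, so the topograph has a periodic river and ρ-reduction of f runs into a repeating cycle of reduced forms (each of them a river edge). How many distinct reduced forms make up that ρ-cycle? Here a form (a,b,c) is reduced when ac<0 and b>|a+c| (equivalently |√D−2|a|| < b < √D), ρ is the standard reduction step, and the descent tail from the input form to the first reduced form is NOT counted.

D = 17, ⌊√D⌋ = 4
descent: ρ → (1,3,-2)  [lands on river]
river: ρ → (-2,1,2)
river: ρ → (2,3,-1)
river: ρ → (-1,3,2)
river: ρ → (2,1,-2)
river: ρ → (-2,3,1)
ρ-cycle length = 6 (tail of 1 descent step not counted)

6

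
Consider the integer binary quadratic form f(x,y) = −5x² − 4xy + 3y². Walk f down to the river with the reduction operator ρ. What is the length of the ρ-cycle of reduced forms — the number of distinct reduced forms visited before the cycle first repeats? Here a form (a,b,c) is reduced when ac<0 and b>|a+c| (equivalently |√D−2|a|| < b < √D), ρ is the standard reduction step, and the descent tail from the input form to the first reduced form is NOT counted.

D = 76, ⌊√D⌋ = 8
descent: ρ → (3,4,-5)  [lands on river]
river: ρ → (-5,6,2)
river: ρ → (2,6,-5)
river: ρ → (-5,4,3)
river: ρ → (3,8,-1)
river: ρ → (-1,8,3)
ρ-cycle length = 6 (tail of 1 descent step not counted)

6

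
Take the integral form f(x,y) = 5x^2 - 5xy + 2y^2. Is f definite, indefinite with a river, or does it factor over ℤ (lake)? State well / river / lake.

D = b²−4ac = (-5)² − 4·5·2 = -15
D < 0 ⇒ definite ⇒ every region one sign ⇒ single well

well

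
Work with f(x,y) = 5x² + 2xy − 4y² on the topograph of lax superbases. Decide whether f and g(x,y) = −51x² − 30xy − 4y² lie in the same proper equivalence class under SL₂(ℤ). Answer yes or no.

D₁ = 84, D₂ = 84
river cycle of f (length 6): (-4, 6, 3), (3, 6, -4), (-4, 2, 5), (5, 8, -1), (-1, 8, 5), (5, 2, -4)
river cycle of g (length 6): (-4, 6, 3), (3, 6, -4), (-4, 2, 5), (5, 8, -1), (-1, 8, 5), (5, 2, -4)
cycles coincide ⇒ equivalent

yes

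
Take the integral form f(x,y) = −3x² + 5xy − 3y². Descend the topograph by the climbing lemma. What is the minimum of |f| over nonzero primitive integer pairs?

translate: b→1 (≡-5 mod 6), so (3,-5,3)→(3,1,1)
flip: (3,1,1)→(1,-1,3)
translate: b→1 (≡-1 mod 2), so (1,-1,3)→(1,1,3)
reduced (well bottom): (1,1,3) with a≤c, −a<b≤a
well minimum |f| = |-1| = 1 (negative-definite)

1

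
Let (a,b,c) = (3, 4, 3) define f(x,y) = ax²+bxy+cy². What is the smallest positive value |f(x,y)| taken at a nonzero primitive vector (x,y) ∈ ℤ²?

translate: b→-2 (≡4 mod 6), so (3,4,3)→(3,-2,2)
flip: (3,-2,2)→(2,2,3)
reduced (well bottom): (2,2,3) with a≤c, −a<b≤a
well minimum = a = 2

2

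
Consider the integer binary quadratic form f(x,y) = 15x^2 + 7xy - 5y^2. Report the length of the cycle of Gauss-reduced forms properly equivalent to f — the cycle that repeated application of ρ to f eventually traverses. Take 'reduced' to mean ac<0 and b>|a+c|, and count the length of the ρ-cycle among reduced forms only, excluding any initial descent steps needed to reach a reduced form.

D = 349, ⌊√D⌋ = 18
descent: ρ → (-5,13,9)  [lands on river]
river: ρ → (9,5,-9)
river: ρ → (-9,13,5)
river: ρ → (5,17,-3)
river: ρ → (-3,13,15)
river: ρ → (15,17,-1)
river: ρ → (-1,17,15)
river: ρ → (15,13,-3)
river: ρ → (-3,17,5)
river: ρ → (5,13,-9)
river: ρ → (-9,5,9)
river: ρ → (9,13,-5)
river: ρ → (-5,17,3)
river: ρ → (3,13,-15)
river: ρ → (-15,17,1)
river: ρ → (1,17,-15)
river: ρ → (-15,13,3)
river: ρ → (3,17,-5)
ρ-cycle length = 18 (tail of 1 descent step not counted)

18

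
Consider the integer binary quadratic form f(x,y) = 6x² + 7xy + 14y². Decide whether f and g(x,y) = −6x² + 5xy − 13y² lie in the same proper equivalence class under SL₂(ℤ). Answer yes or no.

D₁ = -287, D₂ = -287
f: translate: b→-5 (≡7 mod 12), so (6,7,14)→(6,-5,13)
f: reduced (well bottom): (6,-5,13) with a≤c, −a<b≤a
g is negative-definite; reduce −g:
−g: reduced (well bottom): (6,-5,13) with a≤c, −a<b≤a
flip sign back: reduced form of g is (-6,5,-13)
reduced forms (6, -5, 13) vs (-6, 5, -13) ⇒ inequivalent

no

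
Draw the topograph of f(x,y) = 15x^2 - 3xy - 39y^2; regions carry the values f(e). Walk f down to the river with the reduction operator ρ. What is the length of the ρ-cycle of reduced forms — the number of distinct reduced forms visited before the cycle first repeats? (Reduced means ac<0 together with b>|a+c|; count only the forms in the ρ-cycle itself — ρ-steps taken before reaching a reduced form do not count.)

D = 2349, ⌊√D⌋ = 48
descent: ρ → (-39,3,15)
descent: ρ → (15,27,-27)  [lands on river]
river: ρ → (-27,27,15)
river: ρ → (15,33,-21)
river: ρ → (-21,9,27)
river: ρ → (27,45,-3)
river: ρ → (-3,45,27)
river: ρ → (27,9,-21)
river: ρ → (-21,33,15)
ρ-cycle length = 8 (tail of 2 descent steps not counted)

8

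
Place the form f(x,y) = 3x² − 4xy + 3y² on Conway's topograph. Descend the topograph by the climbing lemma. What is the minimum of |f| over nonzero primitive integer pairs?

translate: b→2 (≡-4 mod 6), so (3,-4,3)→(3,2,2)
flip: (3,2,2)→(2,-2,3)
translate: b→2 (≡-2 mod 4), so (2,-2,3)→(2,2,3)
reduced (well bottom): (2,2,3) with a≤c, −a<b≤a
well minimum = a = 2

2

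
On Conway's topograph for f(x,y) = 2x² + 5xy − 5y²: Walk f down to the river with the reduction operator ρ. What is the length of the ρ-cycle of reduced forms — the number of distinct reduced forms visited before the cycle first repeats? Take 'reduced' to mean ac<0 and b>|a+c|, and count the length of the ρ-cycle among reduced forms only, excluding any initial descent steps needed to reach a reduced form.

D = 65, ⌊√D⌋ = 8
river: ρ → (-5,5,2)
river: ρ → (2,7,-2)
river: ρ → (-2,5,5)
river: ρ → (5,5,-2)
river: ρ → (-2,7,2)
river: ρ → (2,5,-5)
ρ-cycle length = 6 (tail of 0 descent steps not counted)

6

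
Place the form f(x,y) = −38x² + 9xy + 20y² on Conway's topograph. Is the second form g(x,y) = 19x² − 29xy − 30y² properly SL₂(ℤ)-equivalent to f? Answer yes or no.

D₁ = 3121, D₂ = 3121
river cycle of f (length 38): (20, 31, -27), (-27, 23, 24), (24, 25, -26), (-26, 27, 23), (23, 19, -30), (-30, 41, 12), (12, 55, -2), (-2, 53, 39), (39, 25, -16), (-16, 39, 25), … (28 more)
river cycle of g (length 30): (-30, 29, 19), (19, 47, -12), (-12, 49, 15), (15, 41, -24), (-24, 55, 1), (1, 55, -24), (-24, 41, 15), (15, 49, -12), (-12, 47, 19), (19, 29, -30), … (20 more)
cycles differ ⇒ inequivalent

no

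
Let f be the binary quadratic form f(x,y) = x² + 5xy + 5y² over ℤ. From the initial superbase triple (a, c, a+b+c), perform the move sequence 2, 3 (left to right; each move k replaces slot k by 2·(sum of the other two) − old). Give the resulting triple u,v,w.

start (1,5,11) = (f(1,0),f(0,1),f(1,1))
replace slot 2: 2·(1+11) − 5 = 19 → (1,19,11)
replace slot 3: 2·(1+19) − 11 = 29 → (1,19,29)

1,19,29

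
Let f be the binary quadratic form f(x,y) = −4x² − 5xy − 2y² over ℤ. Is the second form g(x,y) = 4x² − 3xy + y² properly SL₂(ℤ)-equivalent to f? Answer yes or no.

D₁ = -7, D₂ = -7
f is negative-definite; reduce −f:
−f: translate: b→-3 (≡5 mod 8), so (4,5,2)→(4,-3,1)
−f: flip: (4,-3,1)→(1,3,4)
−f: translate: b→1 (≡3 mod 2), so (1,3,4)→(1,1,2)
−f: reduced (well bottom): (1,1,2) with a≤c, −a<b≤a
flip sign back: reduced form of f is (-1,-1,-2)
g: flip: (4,-3,1)→(1,3,4)
g: translate: b→1 (≡3 mod 2), so (1,3,4)→(1,1,2)
g: reduced (well bottom): (1,1,2) with a≤c, −a<b≤a
reduced forms (-1, -1, -2) vs (1, 1, 2) ⇒ inequivalent

no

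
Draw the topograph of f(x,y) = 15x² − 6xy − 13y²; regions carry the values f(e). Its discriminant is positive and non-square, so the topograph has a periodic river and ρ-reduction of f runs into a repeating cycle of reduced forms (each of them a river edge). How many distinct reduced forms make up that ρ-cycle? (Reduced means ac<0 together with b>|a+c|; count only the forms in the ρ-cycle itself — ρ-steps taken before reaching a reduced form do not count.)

D = 816, ⌊√D⌋ = 28
descent: ρ → (-13,6,15)  [lands on river]
river: ρ → (15,24,-4)
river: ρ → (-4,24,15)
river: ρ → (15,6,-13)
river: ρ → (-13,20,8)
river: ρ → (8,28,-1)
river: ρ → (-1,28,8)
river: ρ → (8,20,-13)
ρ-cycle length = 8 (tail of 1 descent step not counted)

8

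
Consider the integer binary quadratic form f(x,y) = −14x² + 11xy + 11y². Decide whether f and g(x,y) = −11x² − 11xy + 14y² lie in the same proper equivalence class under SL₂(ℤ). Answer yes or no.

D₁ = 737, D₂ = 737
river cycle of f (length 18): (11, 11, -14), (-14, 17, 8), (8, 15, -16), (-16, 17, 7), (7, 25, -4), (-4, 23, 13), (13, 3, -14), (-14, 25, 2), (2, 27, -1), (-1, 27, 2), … (8 more)
river cycle of g (length 18): (14, 11, -11), (-11, 11, 14), (14, 17, -8), (-8, 15, 16), (16, 17, -7), (-7, 25, 4), (4, 23, -13), (-13, 3, 14), (14, 25, -2), (-2, 27, 1), … (8 more)
cycles differ ⇒ inequivalent

no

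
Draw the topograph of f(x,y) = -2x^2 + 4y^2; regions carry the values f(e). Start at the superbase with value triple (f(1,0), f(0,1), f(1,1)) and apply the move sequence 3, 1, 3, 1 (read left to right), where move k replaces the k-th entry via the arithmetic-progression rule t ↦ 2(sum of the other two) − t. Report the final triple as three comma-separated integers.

start (-2,4,2) = (f(1,0),f(0,1),f(1,1))
replace slot 3: 2·((-2)+4) − 2 = 2 → (-2,4,2)
replace slot 1: 2·(4+2) − (-2) = 14 → (14,4,2)
replace slot 3: 2·(14+4) − 2 = 34 → (14,4,34)
replace slot 1: 2·(4+34) − 14 = 62 → (62,4,34)

62,4,34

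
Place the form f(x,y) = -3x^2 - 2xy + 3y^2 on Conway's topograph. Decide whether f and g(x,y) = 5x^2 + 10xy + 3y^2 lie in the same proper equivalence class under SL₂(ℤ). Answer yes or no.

D₁ = 40, D₂ = 40
river cycle of f (length 6): (3, 2, -3), (-3, 4, 2), (2, 4, -3), (-3, 2, 3), (3, 4, -2), (-2, 4, 3)
river cycle of g (length 6): (3, 2, -3), (-3, 4, 2), (2, 4, -3), (-3, 2, 3), (3, 4, -2), (-2, 4, 3)
cycles coincide ⇒ equivalent

yes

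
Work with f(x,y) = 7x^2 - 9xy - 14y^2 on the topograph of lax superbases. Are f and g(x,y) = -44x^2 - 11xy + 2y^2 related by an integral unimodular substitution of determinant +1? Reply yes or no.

D₁ = 473, D₂ = 473
river cycle of f (length 4): (-14, 9, 7), (7, 19, -4), (-4, 21, 2), (2, 19, -14)
river cycle of g (length 4): (2, 19, -14), (-14, 9, 7), (7, 19, -4), (-4, 21, 2)
cycles coincide ⇒ equivalent

yes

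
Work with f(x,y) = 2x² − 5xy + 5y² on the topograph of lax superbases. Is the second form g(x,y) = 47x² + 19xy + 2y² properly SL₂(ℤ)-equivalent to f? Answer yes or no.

D₁ = -15, D₂ = -15
f: translate: b→-1 (≡-5 mod 4), so (2,-5,5)→(2,-1,2)
f: flip: (2,-1,2)→(2,1,2)
f: reduced (well bottom): (2,1,2) with a≤c, −a<b≤a
g: flip: (47,19,2)→(2,-19,47)
g: translate: b→1 (≡-19 mod 4), so (2,-19,47)→(2,1,2)
g: reduced (well bottom): (2,1,2) with a≤c, −a<b≤a
reduced forms (2, 1, 2) vs (2, 1, 2) ⇒ equivalent

yes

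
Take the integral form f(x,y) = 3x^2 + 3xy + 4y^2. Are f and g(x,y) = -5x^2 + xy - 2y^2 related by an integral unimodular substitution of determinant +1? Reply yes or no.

D₁ = -39, D₂ = -39
f: reduced (well bottom): (3,3,4) with a≤c, −a<b≤a
g is negative-definite; reduce −g:
−g: flip: (5,-1,2)→(2,1,5)
−g: reduced (well bottom): (2,1,5) with a≤c, −a<b≤a
flip sign back: reduced form of g is (-2,-1,-5)
reduced forms (3, 3, 4) vs (-2, -1, -5) ⇒ inequivalent

no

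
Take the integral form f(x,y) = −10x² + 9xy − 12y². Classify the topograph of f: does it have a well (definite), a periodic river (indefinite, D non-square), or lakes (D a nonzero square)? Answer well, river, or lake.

D = b²−4ac = 9² − 4·(-10)·(-12) = -399
D < 0 ⇒ definite ⇒ every region one sign ⇒ single well

well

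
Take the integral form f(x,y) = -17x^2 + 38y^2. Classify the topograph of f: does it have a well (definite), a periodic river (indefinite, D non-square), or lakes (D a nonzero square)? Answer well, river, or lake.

D = b²−4ac = 0² − 4·(-17)·38 = 2584
D > 0 non-square ⇒ indefinite ⇒ periodic river

river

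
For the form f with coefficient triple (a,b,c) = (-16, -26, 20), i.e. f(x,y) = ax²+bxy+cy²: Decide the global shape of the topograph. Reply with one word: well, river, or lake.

D = b²−4ac = (-26)² − 4·(-16)·20 = 1956
D > 0 non-square ⇒ indefinite ⇒ periodic river

river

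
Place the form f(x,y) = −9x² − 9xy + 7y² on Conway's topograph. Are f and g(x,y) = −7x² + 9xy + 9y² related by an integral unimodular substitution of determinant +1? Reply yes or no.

D₁ = 333, D₂ = 333
river cycle of f (length 6): (7, 9, -9), (-9, 9, 7), (7, 5, -11), (-11, 17, 1), (1, 17, -11), (-11, 5, 7)
river cycle of g (length 6): (9, 9, -7), (-7, 5, 11), (11, 17, -1), (-1, 17, 11), (11, 5, -7), (-7, 9, 9)
cycles differ ⇒ inequivalent

no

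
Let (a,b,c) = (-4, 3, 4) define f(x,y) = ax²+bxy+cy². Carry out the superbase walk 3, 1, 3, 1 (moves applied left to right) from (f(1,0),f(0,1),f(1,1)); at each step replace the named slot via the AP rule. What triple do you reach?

start (-4,4,3) = (f(1,0),f(0,1),f(1,1))
replace slot 3: 2·((-4)+4) − 3 = -3 → (-4,4,-3)
replace slot 1: 2·(4+(-3)) − (-4) = 6 → (6,4,-3)
replace slot 3: 2·(6+4) − (-3) = 23 → (6,4,23)
replace slot 1: 2·(4+23) − 6 = 48 → (48,4,23)

48,4,23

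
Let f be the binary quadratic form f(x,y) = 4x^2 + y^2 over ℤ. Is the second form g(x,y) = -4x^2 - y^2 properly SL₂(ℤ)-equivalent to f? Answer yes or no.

D₁ = -16, D₂ = -16
f: flip: (4,0,1)→(1,0,4)
f: reduced (well bottom): (1,0,4) with a≤c, −a<b≤a
g is negative-definite; reduce −g:
−g: flip: (4,0,1)→(1,0,4)
−g: reduced (well bottom): (1,0,4) with a≤c, −a<b≤a
flip sign back: reduced form of g is (-1,0,-4)
reduced forms (1, 0, 4) vs (-1, 0, -4) ⇒ inequivalent

no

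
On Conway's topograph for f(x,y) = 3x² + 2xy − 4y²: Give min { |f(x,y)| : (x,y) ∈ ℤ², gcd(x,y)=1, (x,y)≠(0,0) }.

river: ρ → (-4,6,1)
river: ρ → (1,6,-4)
river: ρ → (-4,2,3)
river: ρ → (3,4,-3)
river: ρ → (-3,2,4)
river: ρ → (4,6,-1)
river: ρ → (-1,6,4)
river: ρ → (4,2,-3)
river: ρ → (-3,4,3)
river: ρ → (3,2,-4)
closes: descent 0, river 10
min |a| on river = 1

1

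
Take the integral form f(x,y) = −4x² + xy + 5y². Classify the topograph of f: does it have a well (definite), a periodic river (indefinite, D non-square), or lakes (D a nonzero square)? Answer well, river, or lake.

D = b²−4ac = 1² − 4·(-4)·5 = 81
D = 9² is a perfect square ⇒ form factors over ℤ ⇒ lakes

lake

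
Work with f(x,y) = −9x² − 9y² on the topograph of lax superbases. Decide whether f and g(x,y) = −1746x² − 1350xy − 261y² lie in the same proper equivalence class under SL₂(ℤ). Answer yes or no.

D₁ = -324, D₂ = -324
f is negative-definite; reduce −f:
−f: reduced (well bottom): (9,0,9) with a≤c, −a<b≤a
flip sign back: reduced form of f is (-9,0,-9)
g is negative-definite; reduce −g:
−g: flip: (1746,1350,261)→(261,-1350,1746)
−g: translate: b→216 (≡-1350 mod 522), so (261,-1350,1746)→(261,216,45)
−g: flip: (261,216,45)→(45,-216,261)
−g: translate: b→-36 (≡-216 mod 90), so (45,-216,261)→(45,-36,9)
−g: flip: (45,-36,9)→(9,36,45)
−g: translate: b→0 (≡36 mod 18), so (9,36,45)→(9,0,9)
−g: reduced (well bottom): (9,0,9) with a≤c, −a<b≤a
flip sign back: reduced form of g is (-9,0,-9)
reduced forms (-9, 0, -9) vs (-9, 0, -9) ⇒ equivalent

yes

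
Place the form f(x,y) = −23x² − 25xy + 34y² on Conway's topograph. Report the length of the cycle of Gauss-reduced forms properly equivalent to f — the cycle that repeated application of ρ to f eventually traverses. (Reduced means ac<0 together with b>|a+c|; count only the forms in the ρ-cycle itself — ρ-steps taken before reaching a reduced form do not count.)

D = 3753, ⌊√D⌋ = 61
descent: ρ → (34,25,-23)  [lands on river]
river: ρ → (-23,21,36)
river: ρ → (36,51,-8)
river: ρ → (-8,61,1)
river: ρ → (1,61,-8)
river: ρ → (-8,51,36)
river: ρ → (36,21,-23)
river: ρ → (-23,25,34)
river: ρ → (34,43,-14)
river: ρ → (-14,41,37)
river: ρ → (37,33,-18)
river: ρ → (-18,39,31)
river: ρ → (31,23,-26)
river: ρ → (-26,29,28)
river: ρ → (28,27,-27)
river: ρ → (-27,27,28)
river: ρ → (28,29,-26)
river: ρ → (-26,23,31)
river: ρ → (31,39,-18)
river: ρ → (-18,33,37)
river: ρ → (37,41,-14)
river: ρ → (-14,43,34)
ρ-cycle length = 22 (tail of 1 descent step not counted)

22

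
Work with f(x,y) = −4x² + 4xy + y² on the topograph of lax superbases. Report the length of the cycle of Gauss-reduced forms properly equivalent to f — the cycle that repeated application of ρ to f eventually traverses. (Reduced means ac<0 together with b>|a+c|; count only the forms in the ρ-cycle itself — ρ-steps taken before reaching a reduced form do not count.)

D = 32, ⌊√D⌋ = 5
river: ρ → (1,4,-4)
river: ρ → (-4,4,1)
ρ-cycle length = 2 (tail of 0 descent steps not counted)

2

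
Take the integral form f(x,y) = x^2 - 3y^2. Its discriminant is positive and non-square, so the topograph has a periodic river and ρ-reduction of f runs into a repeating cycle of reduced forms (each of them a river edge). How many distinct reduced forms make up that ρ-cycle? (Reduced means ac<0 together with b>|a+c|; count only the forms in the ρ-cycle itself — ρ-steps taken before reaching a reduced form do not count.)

D = 12, ⌊√D⌋ = 3
descent: ρ → (-3,0,1)
descent: ρ → (1,2,-2)  [lands on river]
river: ρ → (-2,2,1)
ρ-cycle length = 2 (tail of 2 descent steps not counted)

2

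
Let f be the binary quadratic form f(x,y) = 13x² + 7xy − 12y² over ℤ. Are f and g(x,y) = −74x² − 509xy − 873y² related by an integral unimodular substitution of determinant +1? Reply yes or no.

D₁ = 673, D₂ = 673
river cycle of f (length 58): (-12, 17, 8), (8, 15, -14), (-14, 13, 9), (9, 23, -4), (-4, 25, 3), (3, 23, -12), (-12, 25, 1), (1, 25, -12), (-12, 23, 3), (3, 25, -4), … (48 more)
river cycle of g (length 58): (-12, 17, 8), (8, 15, -14), (-14, 13, 9), (9, 23, -4), (-4, 25, 3), (3, 23, -12), (-12, 25, 1), (1, 25, -12), (-12, 23, 3), (3, 25, -4), … (48 more)
cycles coincide ⇒ equivalent

yes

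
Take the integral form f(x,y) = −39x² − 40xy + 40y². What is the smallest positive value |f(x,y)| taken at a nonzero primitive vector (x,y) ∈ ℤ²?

descent: ρ → (40,40,-39)  [lands on river]
river: ρ → (-39,38,41)
river: ρ → (41,44,-36)
river: ρ → (-36,28,49)
river: ρ → (49,70,-15)
river: ρ → (-15,80,24)
river: ρ → (24,64,-39)
river: ρ → (-39,14,49)
river: ρ → (49,84,-4)
river: ρ → (-4,84,49)
river: ρ → (49,14,-39)
river: ρ → (-39,64,24)
river: ρ → (24,80,-15)
river: ρ → (-15,70,49)
river: ρ → (49,28,-36)
river: ρ → (-36,44,41)
river: ρ → (41,38,-39)
river: ρ → (-39,40,40)
closes: descent 1, river 18
min |a| on river = 4

4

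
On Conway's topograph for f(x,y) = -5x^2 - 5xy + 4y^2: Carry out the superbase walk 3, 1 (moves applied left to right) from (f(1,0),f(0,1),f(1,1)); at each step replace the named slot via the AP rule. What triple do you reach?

start (-5,4,-6) = (f(1,0),f(0,1),f(1,1))
replace slot 3: 2·((-5)+4) − (-6) = 4 → (-5,4,4)
replace slot 1: 2·(4+4) − (-5) = 21 → (21,4,4)

21,4,4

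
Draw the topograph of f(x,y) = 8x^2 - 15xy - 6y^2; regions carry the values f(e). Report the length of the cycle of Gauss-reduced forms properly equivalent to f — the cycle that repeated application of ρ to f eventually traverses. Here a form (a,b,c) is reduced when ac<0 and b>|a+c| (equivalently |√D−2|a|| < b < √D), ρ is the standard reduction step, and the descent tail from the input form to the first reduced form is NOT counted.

D = 417, ⌊√D⌋ = 20
descent: ρ → (-6,15,8)  [lands on river]
river: ρ → (8,17,-4)
river: ρ → (-4,15,12)
river: ρ → (12,9,-7)
river: ρ → (-7,19,2)
river: ρ → (2,17,-16)
river: ρ → (-16,15,3)
river: ρ → (3,15,-16)
river: ρ → (-16,17,2)
river: ρ → (2,19,-7)
river: ρ → (-7,9,12)
river: ρ → (12,15,-4)
river: ρ → (-4,17,8)
river: ρ → (8,15,-6)
river: ρ → (-6,9,14)
river: ρ → (14,19,-1)
river: ρ → (-1,19,14)
river: ρ → (14,9,-6)
ρ-cycle length = 18 (tail of 1 descent step not counted)

18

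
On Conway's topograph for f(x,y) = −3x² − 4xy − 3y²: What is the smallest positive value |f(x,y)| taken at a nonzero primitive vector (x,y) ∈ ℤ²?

translate: b→-2 (≡4 mod 6), so (3,4,3)→(3,-2,2)
flip: (3,-2,2)→(2,2,3)
reduced (well bottom): (2,2,3) with a≤c, −a<b≤a
well minimum |f| = |-2| = 2 (negative-definite)

2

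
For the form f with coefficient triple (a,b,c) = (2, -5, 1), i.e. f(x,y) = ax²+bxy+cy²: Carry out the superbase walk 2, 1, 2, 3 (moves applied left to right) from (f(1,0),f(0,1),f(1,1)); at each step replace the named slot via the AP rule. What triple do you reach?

start (2,1,-2) = (f(1,0),f(0,1),f(1,1))
replace slot 2: 2·(2+(-2)) − 1 = -1 → (2,-1,-2)
replace slot 1: 2·((-1)+(-2)) − 2 = -8 → (-8,-1,-2)
replace slot 2: 2·((-8)+(-2)) − (-1) = -19 → (-8,-19,-2)
replace slot 3: 2·((-8)+(-19)) − (-2) = -52 → (-8,-19,-52)

-8,-19,-52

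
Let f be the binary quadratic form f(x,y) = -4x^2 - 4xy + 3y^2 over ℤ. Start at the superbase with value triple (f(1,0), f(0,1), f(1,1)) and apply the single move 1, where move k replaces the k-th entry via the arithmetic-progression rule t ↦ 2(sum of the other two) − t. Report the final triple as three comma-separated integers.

start (-4,3,-5) = (f(1,0),f(0,1),f(1,1))
replace slot 1: 2·(3+(-5)) − (-4) = 0 → (0,3,-5)

0,3,-5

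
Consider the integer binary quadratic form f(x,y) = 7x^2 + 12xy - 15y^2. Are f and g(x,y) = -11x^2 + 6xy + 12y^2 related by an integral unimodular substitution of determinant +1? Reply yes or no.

D₁ = 564, D₂ = 564
river cycle of f (length 6): (-15, 18, 4), (4, 22, -5), (-5, 18, 12), (12, 6, -11), (-11, 16, 7), (7, 12, -15)
river cycle of g (length 6): (12, 18, -5), (-5, 22, 4), (4, 18, -15), (-15, 12, 7), (7, 16, -11), (-11, 6, 12)
cycles differ ⇒ inequivalent

no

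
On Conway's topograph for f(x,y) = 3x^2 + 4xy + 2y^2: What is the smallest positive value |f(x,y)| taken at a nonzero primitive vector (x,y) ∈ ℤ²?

translate: b→-2 (≡4 mod 6), so (3,4,2)→(3,-2,1)
flip: (3,-2,1)→(1,2,3)
translate: b→0 (≡2 mod 2), so (1,2,3)→(1,0,2)
reduced (well bottom): (1,0,2) with a≤c, −a<b≤a
well minimum = a = 1

1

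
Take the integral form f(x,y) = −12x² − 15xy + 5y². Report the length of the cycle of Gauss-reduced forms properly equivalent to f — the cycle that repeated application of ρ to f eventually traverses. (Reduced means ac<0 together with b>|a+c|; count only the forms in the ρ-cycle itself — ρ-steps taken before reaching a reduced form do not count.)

D = 465, ⌊√D⌋ = 21
descent: ρ → (5,15,-12)  [lands on river]
river: ρ → (-12,9,8)
river: ρ → (8,7,-13)
river: ρ → (-13,19,2)
river: ρ → (2,21,-3)
river: ρ → (-3,21,2)
river: ρ → (2,19,-13)
river: ρ → (-13,7,8)
river: ρ → (8,9,-12)
river: ρ → (-12,15,5)
ρ-cycle length = 10 (tail of 1 descent step not counted)

10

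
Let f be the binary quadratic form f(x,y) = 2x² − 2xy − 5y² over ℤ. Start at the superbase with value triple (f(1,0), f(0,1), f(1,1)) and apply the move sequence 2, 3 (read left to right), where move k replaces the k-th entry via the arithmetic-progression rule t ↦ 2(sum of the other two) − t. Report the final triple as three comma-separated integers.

start (2,-5,-5) = (f(1,0),f(0,1),f(1,1))
replace slot 2: 2·(2+(-5)) − (-5) = -1 → (2,-1,-5)
replace slot 3: 2·(2+(-1)) − (-5) = 7 → (2,-1,7)

2,-1,7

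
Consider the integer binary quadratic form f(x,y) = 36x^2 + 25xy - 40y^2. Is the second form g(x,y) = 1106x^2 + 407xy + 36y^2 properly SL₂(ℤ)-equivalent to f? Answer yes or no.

D₁ = 6385, D₂ = 6385
river cycle of f (length 110): (-40, 55, 21), (21, 71, -16), (-16, 57, 49), (49, 41, -24), (-24, 55, 35), (35, 15, -44), (-44, 73, 6), (6, 71, -56), (-56, 41, 21), (21, 43, -54), … (100 more)
river cycle of g (length 110): (36, 25, -40), (-40, 55, 21), (21, 71, -16), (-16, 57, 49), (49, 41, -24), (-24, 55, 35), (35, 15, -44), (-44, 73, 6), (6, 71, -56), (-56, 41, 21), … (100 more)
cycles coincide ⇒ equivalent

yes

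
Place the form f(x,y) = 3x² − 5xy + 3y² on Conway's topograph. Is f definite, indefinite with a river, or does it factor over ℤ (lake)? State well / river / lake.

D = b²−4ac = (-5)² − 4·3·3 = -11
D < 0 ⇒ definite ⇒ every region one sign ⇒ single well

well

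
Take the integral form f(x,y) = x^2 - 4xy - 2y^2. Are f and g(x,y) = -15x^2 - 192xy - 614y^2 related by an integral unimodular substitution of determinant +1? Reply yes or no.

D₁ = 24, D₂ = 24
river cycle of f (length 2): (-2, 4, 1), (1, 4, -2)
river cycle of g (length 2): (-2, 4, 1), (1, 4, -2)
cycles coincide ⇒ equivalent

yes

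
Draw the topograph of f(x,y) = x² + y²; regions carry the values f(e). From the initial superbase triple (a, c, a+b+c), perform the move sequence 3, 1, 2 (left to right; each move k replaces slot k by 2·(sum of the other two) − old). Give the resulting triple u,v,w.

start (1,1,2) = (f(1,0),f(0,1),f(1,1))
replace slot 3: 2·(1+1) − 2 = 2 → (1,1,2)
replace slot 1: 2·(1+2) − 1 = 5 → (5,1,2)
replace slot 2: 2·(5+2) − 1 = 13 → (5,13,2)

5,13,2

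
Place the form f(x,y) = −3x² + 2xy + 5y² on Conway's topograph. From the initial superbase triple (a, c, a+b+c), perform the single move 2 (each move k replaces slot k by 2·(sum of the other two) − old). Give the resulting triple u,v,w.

start (-3,5,4) = (f(1,0),f(0,1),f(1,1))
replace slot 2: 2·((-3)+4) − 5 = -3 → (-3,-3,4)

-3,-3,4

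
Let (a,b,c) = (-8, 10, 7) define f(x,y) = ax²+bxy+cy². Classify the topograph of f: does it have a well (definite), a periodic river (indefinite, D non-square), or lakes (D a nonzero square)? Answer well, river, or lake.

D = b²−4ac = 10² − 4·(-8)·7 = 324
D = 18² is a perfect square ⇒ form factors over ℤ ⇒ lakes

lake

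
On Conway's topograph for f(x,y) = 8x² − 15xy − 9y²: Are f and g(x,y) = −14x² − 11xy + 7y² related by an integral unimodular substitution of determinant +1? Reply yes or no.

D₁ = 513, D₂ = 513
river cycle of f (length 16): (-9, 15, 8), (8, 17, -7), (-7, 11, 14), (14, 17, -4), (-4, 15, 18), (18, 21, -1), (-1, 21, 18), (18, 15, -4), (-4, 17, 14), (14, 11, -7), … (6 more)
river cycle of g (length 16): (7, 11, -14), (-14, 17, 4), (4, 15, -18), (-18, 21, 1), (1, 21, -18), (-18, 15, 4), (4, 17, -14), (-14, 11, 7), (7, 17, -8), (-8, 15, 9), … (6 more)
cycles differ ⇒ inequivalent

no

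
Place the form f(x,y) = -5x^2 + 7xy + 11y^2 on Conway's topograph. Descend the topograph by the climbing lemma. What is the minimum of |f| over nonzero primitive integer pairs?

river: ρ → (11,15,-1)
river: ρ → (-1,15,11)
river: ρ → (11,7,-5)
river: ρ → (-5,13,5)
river: ρ → (5,7,-11)
river: ρ → (-11,15,1)
river: ρ → (1,15,-11)
river: ρ → (-11,7,5)
river: ρ → (5,13,-5)
river: ρ → (-5,7,11)
closes: descent 0, river 10
min |a| on river = 1

1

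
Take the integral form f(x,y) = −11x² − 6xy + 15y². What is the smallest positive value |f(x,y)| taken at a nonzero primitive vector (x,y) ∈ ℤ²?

descent: ρ → (15,6,-11)  [lands on river]
river: ρ → (-11,16,10)
river: ρ → (10,24,-3)
river: ρ → (-3,24,10)
river: ρ → (10,16,-11)
river: ρ → (-11,6,15)
river: ρ → (15,24,-2)
river: ρ → (-2,24,15)
closes: descent 1, river 8
min |a| on river = 2

2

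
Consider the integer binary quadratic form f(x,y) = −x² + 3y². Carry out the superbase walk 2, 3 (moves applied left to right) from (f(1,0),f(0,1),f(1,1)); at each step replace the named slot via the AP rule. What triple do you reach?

start (-1,3,2) = (f(1,0),f(0,1),f(1,1))
replace slot 2: 2·((-1)+2) − 3 = -1 → (-1,-1,2)
replace slot 3: 2·((-1)+(-1)) − 2 = -6 → (-1,-1,-6)

-1,-1,-6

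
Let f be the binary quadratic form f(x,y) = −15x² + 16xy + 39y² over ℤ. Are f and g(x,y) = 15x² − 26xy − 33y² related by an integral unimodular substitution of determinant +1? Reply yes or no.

D₁ = 2596, D₂ = 2656
discriminants differ ⇒ not SL₂(ℤ)-equivalent

no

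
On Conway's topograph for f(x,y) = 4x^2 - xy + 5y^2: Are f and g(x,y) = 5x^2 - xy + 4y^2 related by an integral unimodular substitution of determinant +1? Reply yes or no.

D₁ = -79, D₂ = -79
f: reduced (well bottom): (4,-1,5) with a≤c, −a<b≤a
g: flip: (5,-1,4)→(4,1,5)
g: reduced (well bottom): (4,1,5) with a≤c, −a<b≤a
reduced forms (4, -1, 5) vs (4, 1, 5) ⇒ inequivalent

no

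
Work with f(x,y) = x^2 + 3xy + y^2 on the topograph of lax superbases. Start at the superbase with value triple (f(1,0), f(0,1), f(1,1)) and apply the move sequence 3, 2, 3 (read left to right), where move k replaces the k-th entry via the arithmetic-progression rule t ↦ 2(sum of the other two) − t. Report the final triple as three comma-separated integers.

start (1,1,5) = (f(1,0),f(0,1),f(1,1))
replace slot 3: 2·(1+1) − 5 = -1 → (1,1,-1)
replace slot 2: 2·(1+(-1)) − 1 = -1 → (1,-1,-1)
replace slot 3: 2·(1+(-1)) − (-1) = 1 → (1,-1,1)

1,-1,1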